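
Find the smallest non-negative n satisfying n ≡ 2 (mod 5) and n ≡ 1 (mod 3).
M = 5 × 3 = 15. M₁ = 3, y₁ ≡ 2 (mod 5). M₂ = 5, y₂ ≡ 2 (mod 3). n = 2×3×2 + 1×5×2 ≡ 7 (mod 15)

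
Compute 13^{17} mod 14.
13

Using successive squaring:
Binary expansion of 17: 10001
Powers of 13 mod 14 (each is the square of the previous):
  13^1 ≡ 13 (mod 14)
  13^2 ≡ 13² = 169 ≡ 1 (mod 14)
  13^4 ≡ 1² = 1 ≡ 1 (mod 14)
  13^8 ≡ 1² = 1 ≡ 1 (mod 14)
  13^16 ≡ 1² = 1 ≡ 1 (mod 14)
17 = 16 + 1, so 13^17 = 13^16 × 13^1 ≡ 1 × 13 (mod 14)
Multiplying step by step:
  1 × 13 = 13 ≡ 13 (mod 14)
Result: 13^17 ≡ 13 (mod 14)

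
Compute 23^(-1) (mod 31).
23^(-1) ≡ 27 (mod 31). Verification: 23 × 27 = 621 ≡ 1 (mod 31)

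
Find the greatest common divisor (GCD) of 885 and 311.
1

Using the Euclidean algorithm:
885 = 2 × 311 + 263
311 = 1 × 263 + 48
263 = 5 × 48 + 23
48 = 2 × 23 + 2
23 = 11 × 2 + 1
2 = 2 × 1 + 0

GCD(885, 311) = 1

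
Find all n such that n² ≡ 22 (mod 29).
The square roots of 22 mod 29 are 15 and 14. Verify: 15² = 225 ≡ 22 (mod 29)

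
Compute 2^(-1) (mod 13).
7

Using Extended Euclidean Algorithm:
gcd(2, 13) = 1
Bezout coefficients: 2 × -6 + 13 × 1 = 1
So 2 × -6 ≡ 1 (mod 13)
The inverse is -6 mod 13 = 7
Verification: 2 × 7 = 14 = 1 × 13 + 1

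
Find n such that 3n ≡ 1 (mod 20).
7

Since gcd(3, 20) = 1 divides 1, a solution exists.
Multiply both sides by the inverse of 3 mod 20:
  3^(-1) mod 20 = 7
  x ≡ 7 × 1 ≡ 7 ≡ 7 (mod 20)
Verification: 3 × 7 = 21 = 1 × 20 + 1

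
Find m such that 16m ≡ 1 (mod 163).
16^(-1) ≡ 51 (mod 163). Verification: 16 × 51 = 816 ≡ 1 (mod 163)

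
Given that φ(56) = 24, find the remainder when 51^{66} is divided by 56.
By Euler: 51^{24} ≡ 1 (mod 56) since gcd(51, 56) = 1. 66 = 2×24 + 18. So 51^{66} ≡ 51^{18} ≡ 1 (mod 56)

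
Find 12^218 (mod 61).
Using Fermat: 12^{60} ≡ 1 (mod 61). 218 ≡ 38 (mod 60). So 12^{218} ≡ 12^{38} ≡ 16 (mod 61)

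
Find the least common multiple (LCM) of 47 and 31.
1457

First find GCD(47, 31) using the Euclidean algorithm:
47 = 1 × 31 + 16
31 = 1 × 16 + 15
16 = 1 × 15 + 1
15 = 15 × 1 + 0
GCD(47, 31) = 1

LCM formula: LCM(a, b) = (a × b) / GCD(a, b)
LCM(47, 31) = (47 × 31) / 1
LCM(47, 31) = 1457 / 1
LCM(47, 31) = 1457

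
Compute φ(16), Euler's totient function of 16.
8

Prime factorization: 16 = 2^4
Using the formula φ(n) = n × Π(1 - 1/p) for each prime factor p:
φ(16) = 16 × (1 - 1/2)
φ(16) = 8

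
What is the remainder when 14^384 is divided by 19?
Using Fermat: 14^{18} ≡ 1 (mod 19). 384 ≡ 6 (mod 18). So 14^{384} ≡ 14^{6} ≡ 7 (mod 19)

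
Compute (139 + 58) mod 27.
8

(139 + 58) = 197
197 mod 27 = 8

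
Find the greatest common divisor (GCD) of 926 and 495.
1

Using the Euclidean algorithm:
926 = 1 × 495 + 431
495 = 1 × 431 + 64
431 = 6 × 64 + 47
64 = 1 × 47 + 17
47 = 2 × 17 + 13
17 = 1 × 13 + 4
13 = 3 × 4 + 1
4 = 4 × 1 + 0

GCD(926, 495) = 1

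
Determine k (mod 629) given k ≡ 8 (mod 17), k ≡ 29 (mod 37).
399

Using the Chinese Remainder Theorem:
M = product of moduli = 629
For equation 1: M_1 = 37, 37 ≡ 3 (mod 17), inverse of 37 mod 17 is 6 (check: 3 × 6 = 18 ≡ 1 (mod 17))
For equation 2: M_2 = 17, 17 ≡ 17 (mod 37), inverse of 17 mod 37 is 24 (check: 17 × 24 = 408 ≡ 1 (mod 37))
Combine: k ≡ Σ r_i×M_i×(M_i⁻¹ mod m_i) = 8×37×6 + 29×17×24 = 1776 + 11832 = 13608
13608 mod 629 = 399
k ≡ 399 (mod 629)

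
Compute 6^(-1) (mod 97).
81

Using Extended Euclidean Algorithm:
gcd(6, 97) = 1
Bezout coefficients: 6 × -16 + 97 × 1 = 1
So 6 × -16 ≡ 1 (mod 97)
The inverse is -16 mod 97 = 81
Verification: 6 × 81 = 486 = 5 × 97 + 1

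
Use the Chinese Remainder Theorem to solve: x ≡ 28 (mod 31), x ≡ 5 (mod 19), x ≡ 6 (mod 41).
4926

Using the Chinese Remainder Theorem:
M = product of moduli = 24149
For equation 1: M_1 = 779, 779 ≡ 4 (mod 31), inverse of 779 mod 31 is 8 (check: 4 × 8 = 32 ≡ 1 (mod 31))
For equation 2: M_2 = 1271, 1271 ≡ 17 (mod 19), inverse of 1271 mod 19 is 9 (check: 17 × 9 = 153 ≡ 1 (mod 19))
For equation 3: M_3 = 589, 589 ≡ 15 (mod 41), inverse of 589 mod 41 is 11 (check: 15 × 11 = 165 ≡ 1 (mod 41))
Combine: x ≡ Σ r_i×M_i×(M_i⁻¹ mod m_i) = 28×779×8 + 5×1271×9 + 6×589×11 = 174496 + 57195 + 38874 = 270565
270565 mod 24149 = 4926
x ≡ 4926 (mod 24149)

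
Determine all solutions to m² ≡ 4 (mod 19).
The square roots of 4 mod 19 are 17 and 2. Verify: 17² = 289 ≡ 4 (mod 19)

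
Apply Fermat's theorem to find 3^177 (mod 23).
By Fermat: 3^{22} ≡ 1 (mod 23). 177 = 8×22 + 1. So 3^{177} ≡ 3^{1} ≡ 3 (mod 23)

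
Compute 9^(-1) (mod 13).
9^(-1) ≡ 3 (mod 13). Verification: 9 × 3 = 27 ≡ 1 (mod 13)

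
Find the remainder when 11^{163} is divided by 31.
By Fermat: 11^{30} ≡ 1 (mod 31). 163 = 5×30 + 13. So 11^{163} ≡ 11^{13} ≡ 21 (mod 31)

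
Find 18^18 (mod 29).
Using repeated squaring. 18 = 16 + 2 (binary 10010). Repeated squaring mod 29: 18^1 ≡ 18; 18^2 ≡ 18² = 324 ≡ 5; 18^4 ≡ 5² = 25 ≡ 25; 18^8 ≡ 25² = 625 ≡ 16; 18^16 ≡ 16² = 256 ≡ 24. Multiply: 18^18 = 18^16 × 18^2 ≡ 24 × 5 (mod 29): 24 × 5 = 120 ≡ 4. So 18^18 ≡ 4 (mod 29).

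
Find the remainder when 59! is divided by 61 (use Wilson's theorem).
(60)! = (59)! × (60) ≡ -1 (mod 61). So (59)! ≡ -1 × (60)^(-1) ≡ (-1)×(-1) = 1 (mod 61)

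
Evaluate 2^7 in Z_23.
7 = 4 + 2 + 1 (binary 111). Repeated squaring mod 23: 2^1 ≡ 2; 2^2 ≡ 2² = 4 ≡ 4; 2^4 ≡ 4² = 16 ≡ 16. Multiply: 2^7 = 2^4 × 2^2 × 2^1 ≡ 16 × 4 × 2 (mod 23): 16 × 4 = 64 ≡ 18; 18 × 2 = 36 ≡ 13. So 2^7 ≡ 13 (mod 23).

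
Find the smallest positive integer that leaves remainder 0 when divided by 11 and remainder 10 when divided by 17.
M = 11 × 17 = 187. M₁ = 17, y₁ ≡ 2 (mod 11). M₂ = 11, y₂ ≡ 14 (mod 17). k = 0×17×2 + 10×11×14 ≡ 44 (mod 187). The smallest positive such number is 44.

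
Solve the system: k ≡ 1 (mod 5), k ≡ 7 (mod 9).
M = 5 × 9 = 45. M₁ = 9, y₁ ≡ 4 (mod 5). M₂ = 5, y₂ ≡ 2 (mod 9). k = 1×9×4 + 7×5×2 ≡ 16 (mod 45)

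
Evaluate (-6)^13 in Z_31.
Using repeated squaring. (-6) ≡ 25 (mod 31). 13 = 8 + 4 + 1 (binary 1101). Repeated squaring mod 31: 25^1 ≡ 25; 25^2 ≡ 25² = 625 ≡ 5; 25^4 ≡ 5² = 25 ≡ 25; 25^8 ≡ 25² = 625 ≡ 5. Multiply: (-6)^13 ≡ 25^8 × 25^4 × 25^1 ≡ 5 × 25 × 25 (mod 31): 5 × 25 = 125 ≡ 1; 1 × 25 = 25 ≡ 25. So (-6)^13 ≡ 25 (mod 31).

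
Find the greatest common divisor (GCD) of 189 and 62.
1

Using the Euclidean algorithm:
189 = 3 × 62 + 3
62 = 20 × 3 + 2
3 = 1 × 2 + 1
2 = 2 × 1 + 0

GCD(189, 62) = 1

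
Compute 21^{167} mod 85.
81

Using successive squaring:
Binary expansion of 167: 10100111
Powers of 21 mod 85 (each is the square of the previous):
  21^1 ≡ 21 (mod 85)
  21^2 ≡ 21² = 441 ≡ 16 (mod 85)
  21^4 ≡ 16² = 256 ≡ 1 (mod 85)
  21^8 ≡ 1² = 1 ≡ 1 (mod 85)
  21^16 ≡ 1² = 1 ≡ 1 (mod 85)
  21^32 ≡ 1² = 1 ≡ 1 (mod 85)
  21^64 ≡ 1² = 1 ≡ 1 (mod 85)
  21^128 ≡ 1² = 1 ≡ 1 (mod 85)
167 = 128 + 32 + 4 + 2 + 1, so 21^167 = 21^128 × 21^32 × 21^4 × 21^2 × 21^1 ≡ 1 × 1 × 1 × 16 × 21 (mod 85)
Multiplying step by step:
  1 × 1 = 1 ≡ 1 (mod 85)
  1 × 1 = 1 ≡ 1 (mod 85)
  1 × 16 = 16 ≡ 16 (mod 85)
  16 × 21 = 336 ≡ 81 (mod 85)
Result: 21^167 ≡ 81 (mod 85)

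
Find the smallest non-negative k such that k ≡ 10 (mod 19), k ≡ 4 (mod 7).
67

Using the Chinese Remainder Theorem:
M = product of moduli = 133
For equation 1: M_1 = 7, 7 ≡ 7 (mod 19), inverse of 7 mod 19 is 11 (check: 7 × 11 = 77 ≡ 1 (mod 19))
For equation 2: M_2 = 19, 19 ≡ 5 (mod 7), inverse of 19 mod 7 is 3 (check: 5 × 3 = 15 ≡ 1 (mod 7))
Combine: k ≡ Σ r_i×M_i×(M_i⁻¹ mod m_i) = 10×7×11 + 4×19×3 = 770 + 228 = 998
998 mod 133 = 67
k ≡ 67 (mod 133)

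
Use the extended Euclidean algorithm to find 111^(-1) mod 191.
Extended GCD: 111(74) + 191(-43) = 1. So 111^(-1) ≡ 74 ≡ 74 (mod 191). Verify: 111 × 74 = 8214 ≡ 1 (mod 191)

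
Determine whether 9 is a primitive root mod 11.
p - 1 = 10 has prime divisors 2, 5. Check 9^(10/q) mod 11 for each: 9^(10/2) = 9^5 ≡ 1, 9^(10/5) = 9^2 ≡ 4 (mod 11). Since 9^5 ≡ 1 (mod 11), the order of 9 divides 5 (in fact the order is 5) ≠ 10, so it is not a primitive root.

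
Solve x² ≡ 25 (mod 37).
The square roots of 25 mod 37 are 5 and 32. Verify: 5² = 25 ≡ 25 (mod 37)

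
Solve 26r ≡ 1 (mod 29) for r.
26^(-1) ≡ 19 (mod 29). Verification: 26 × 19 = 494 ≡ 1 (mod 29)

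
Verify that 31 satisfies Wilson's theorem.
(30)! mod 31 = 30. Since this equals -1 (mod 31), Wilson confirms 31 is prime.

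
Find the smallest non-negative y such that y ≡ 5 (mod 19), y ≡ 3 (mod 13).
81

Using the Chinese Remainder Theorem:
M = product of moduli = 247
For equation 1: M_1 = 13, 13 ≡ 13 (mod 19), inverse of 13 mod 19 is 3 (check: 13 × 3 = 39 ≡ 1 (mod 19))
For equation 2: M_2 = 19, 19 ≡ 6 (mod 13), inverse of 19 mod 13 is 11 (check: 6 × 11 = 66 ≡ 1 (mod 13))
Combine: y ≡ Σ r_i×M_i×(M_i⁻¹ mod m_i) = 5×13×3 + 3×19×11 = 195 + 627 = 822
822 mod 247 = 81
y ≡ 81 (mod 247)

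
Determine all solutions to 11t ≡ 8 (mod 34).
10

Since gcd(11, 34) = 1 divides 8, a solution exists.
Multiply both sides by the inverse of 11 mod 34:
  11^(-1) mod 34 = 31
  x ≡ 31 × 8 ≡ 248 ≡ 10 (mod 34)
Verification: 11 × 10 = 110 = 3 × 34 + 8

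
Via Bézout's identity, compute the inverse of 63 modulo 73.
Extended GCD: 63(-22) + 73(19) = 1. So 63^(-1) ≡ 51 ≡ 51 (mod 73). Verify: 63 × 51 = 3213 ≡ 1 (mod 73)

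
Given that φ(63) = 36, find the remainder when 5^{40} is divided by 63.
By Euler: 5^{36} ≡ 1 (mod 63) since gcd(5, 63) = 1. 40 = 1×36 + 4. So 5^{40} ≡ 5^{4} ≡ 58 (mod 63)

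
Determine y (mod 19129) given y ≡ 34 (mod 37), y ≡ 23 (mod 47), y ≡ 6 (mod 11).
3031

Using the Chinese Remainder Theorem:
M = product of moduli = 19129
For equation 1: M_1 = 517, 517 ≡ 36 (mod 37), inverse of 517 mod 37 is 36 (check: 36 × 36 = 1296 ≡ 1 (mod 37))
For equation 2: M_2 = 407, 407 ≡ 31 (mod 47), inverse of 407 mod 47 is 44 (check: 31 × 44 = 1364 ≡ 1 (mod 47))
For equation 3: M_3 = 1739, 1739 ≡ 1 (mod 11), inverse of 1739 mod 11 is 1 (check: 1 × 1 = 1 ≡ 1 (mod 11))
Combine: y ≡ Σ r_i×M_i×(M_i⁻¹ mod m_i) = 34×517×36 + 23×407×44 + 6×1739×1 = 632808 + 411884 + 10434 = 1055126
1055126 mod 19129 = 3031
y ≡ 3031 (mod 19129)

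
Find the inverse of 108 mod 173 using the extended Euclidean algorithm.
Extended GCD: 108(-8) + 173(5) = 1. So 108^(-1) ≡ 165 ≡ 165 (mod 173). Verify: 108 × 165 = 17820 ≡ 1 (mod 173)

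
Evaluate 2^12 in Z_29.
Using repeated squaring. 12 = 8 + 4 (binary 1100). Repeated squaring mod 29: 2^1 ≡ 2; 2^2 ≡ 2² = 4 ≡ 4; 2^4 ≡ 4² = 16 ≡ 16; 2^8 ≡ 16² = 256 ≡ 24. Multiply: 2^12 = 2^8 × 2^4 ≡ 24 × 16 (mod 29): 24 × 16 = 384 ≡ 7. So 2^12 ≡ 7 (mod 29).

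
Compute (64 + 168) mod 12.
4

(64 + 168) = 232
232 mod 12 = 4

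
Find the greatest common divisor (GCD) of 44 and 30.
2

Using the Euclidean algorithm:
44 = 1 × 30 + 14
30 = 2 × 14 + 2
14 = 7 × 2 + 0

GCD(44, 30) = 2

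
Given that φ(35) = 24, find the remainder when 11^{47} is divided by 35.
By Euler: 11^{24} ≡ 1 (mod 35) since gcd(11, 35) = 1. 47 = 1×24 + 23. So 11^{47} ≡ 11^{23} ≡ 16 (mod 35)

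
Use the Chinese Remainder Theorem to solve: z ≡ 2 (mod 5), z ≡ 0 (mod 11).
M = 5 × 11 = 55. M₁ = 11, y₁ ≡ 1 (mod 5). M₂ = 5, y₂ ≡ 9 (mod 11). z = 2×11×1 + 0×5×9 ≡ 22 (mod 55)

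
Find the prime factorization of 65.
5 × 13

Divide by primes starting from smallest:
65 ÷ 5 = 13
13 ÷ 13 = 1

65 = 5 × 13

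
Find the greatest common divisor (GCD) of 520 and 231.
1

Using the Euclidean algorithm:
520 = 2 × 231 + 58
231 = 3 × 58 + 57
58 = 1 × 57 + 1
57 = 57 × 1 + 0

GCD(520, 231) = 1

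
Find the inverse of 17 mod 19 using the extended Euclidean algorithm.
Extended GCD: 17(9) + 19(-8) = 1. So 17^(-1) ≡ 9 ≡ 9 (mod 19). Verify: 17 × 9 = 153 ≡ 1 (mod 19)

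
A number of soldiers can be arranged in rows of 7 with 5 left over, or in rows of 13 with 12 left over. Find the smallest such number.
M = 7 × 13 = 91. M₁ = 13, y₁ ≡ 6 (mod 7). M₂ = 7, y₂ ≡ 2 (mod 13). y = 5×13×6 + 12×7×2 ≡ 12 (mod 91). The smallest positive such number is 12.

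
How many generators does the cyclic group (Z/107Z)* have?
52

The number of primitive roots modulo p is φ(p-1) = φ(106)
φ(106) = 52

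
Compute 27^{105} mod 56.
27

Using successive squaring:
Binary expansion of 105: 1101001
Powers of 27 mod 56 (each is the square of the previous):
  27^1 ≡ 27 (mod 56)
  27^2 ≡ 27² = 729 ≡ 1 (mod 56)
  27^4 ≡ 1² = 1 ≡ 1 (mod 56)
  27^8 ≡ 1² = 1 ≡ 1 (mod 56)
  27^16 ≡ 1² = 1 ≡ 1 (mod 56)
  27^32 ≡ 1² = 1 ≡ 1 (mod 56)
  27^64 ≡ 1² = 1 ≡ 1 (mod 56)
105 = 64 + 32 + 8 + 1, so 27^105 = 27^64 × 27^32 × 27^8 × 27^1 ≡ 1 × 1 × 1 × 27 (mod 56)
Multiplying step by step:
  1 × 1 = 1 ≡ 1 (mod 56)
  1 × 1 = 1 ≡ 1 (mod 56)
  1 × 27 = 27 ≡ 27 (mod 56)
Result: 27^105 ≡ 27 (mod 56)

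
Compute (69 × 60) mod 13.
6

(69 × 60) = 4140
4140 mod 13 = 6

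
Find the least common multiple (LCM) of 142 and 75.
10650

First find GCD(142, 75) using the Euclidean algorithm:
142 = 1 × 75 + 67
75 = 1 × 67 + 8
67 = 8 × 8 + 3
8 = 2 × 3 + 2
3 = 1 × 2 + 1
2 = 2 × 1 + 0
GCD(142, 75) = 1

LCM formula: LCM(a, b) = (a × b) / GCD(a, b)
LCM(142, 75) = (142 × 75) / 1
LCM(142, 75) = 10650 / 1
LCM(142, 75) = 10650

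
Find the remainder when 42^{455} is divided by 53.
By Fermat: 42^{52} ≡ 1 (mod 53). 455 = 8×52 + 39. So 42^{455} ≡ 42^{39} ≡ 1 (mod 53)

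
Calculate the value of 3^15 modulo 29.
Using repeated squaring. 15 = 8 + 4 + 2 + 1 (binary 1111). Repeated squaring mod 29: 3^1 ≡ 3; 3^2 ≡ 3² = 9 ≡ 9; 3^4 ≡ 9² = 81 ≡ 23; 3^8 ≡ 23² = 529 ≡ 7. Multiply: 3^15 = 3^8 × 3^4 × 3^2 × 3^1 ≡ 7 × 23 × 9 × 3 (mod 29): 7 × 23 = 161 ≡ 16; 16 × 9 = 144 ≡ 28; 28 × 3 = 84 ≡ 26. So 3^15 ≡ 26 (mod 29).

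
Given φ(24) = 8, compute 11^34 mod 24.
By Euler: 11^{8} ≡ 1 (mod 24) since gcd(11, 24) = 1. 34 = 4×8 + 2. So 11^{34} ≡ 11^{2} ≡ 1 (mod 24)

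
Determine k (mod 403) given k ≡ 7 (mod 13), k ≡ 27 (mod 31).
306

Using the Chinese Remainder Theorem:
M = product of moduli = 403
For equation 1: M_1 = 31, 31 ≡ 5 (mod 13), inverse of 31 mod 13 is 8 (check: 5 × 8 = 40 ≡ 1 (mod 13))
For equation 2: M_2 = 13, 13 ≡ 13 (mod 31), inverse of 13 mod 31 is 12 (check: 13 × 12 = 156 ≡ 1 (mod 31))
Combine: k ≡ Σ r_i×M_i×(M_i⁻¹ mod m_i) = 7×31×8 + 27×13×12 = 1736 + 4212 = 5948
5948 mod 403 = 306
k ≡ 306 (mod 403)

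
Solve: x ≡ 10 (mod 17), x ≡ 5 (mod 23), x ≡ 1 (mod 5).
M = 17 × 23 × 5 = 1955. M₁ = 115, y₁ ≡ 4 (mod 17). M₂ = 85, y₂ ≡ 13 (mod 23). M₃ = 391, y₃ ≡ 1 (mod 5). x = 10×115×4 + 5×85×13 + 1×391×1 ≡ 741 (mod 1955)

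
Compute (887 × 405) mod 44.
19

(887 × 405) = 359235
359235 mod 44 = 19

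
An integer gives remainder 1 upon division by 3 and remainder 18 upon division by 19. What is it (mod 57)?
M = 3 × 19 = 57. M₁ = 19, y₁ ≡ 1 (mod 3). M₂ = 3, y₂ ≡ 13 (mod 19). k = 1×19×1 + 18×3×13 ≡ 37 (mod 57). The smallest positive such number is 37.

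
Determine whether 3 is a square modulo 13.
By Euler's criterion: 3^{6} ≡ 1 (mod 13). Since this equals 1, 3 is a QR.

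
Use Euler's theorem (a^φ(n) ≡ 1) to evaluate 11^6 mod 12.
By Euler: 11^{4} ≡ 1 (mod 12) since gcd(11, 12) = 1. 6 = 1×4 + 2. So 11^{6} ≡ 11^{2} ≡ 1 (mod 12)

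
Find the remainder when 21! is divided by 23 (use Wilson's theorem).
(22)! = (21)! × (22) ≡ -1 (mod 23). So (21)! ≡ -1 × (22)^(-1) ≡ (-1)×(-1) = 1 (mod 23)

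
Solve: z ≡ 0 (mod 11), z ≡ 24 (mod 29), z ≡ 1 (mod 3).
M = 11 × 29 × 3 = 957. M₁ = 87, y₁ ≡ 10 (mod 11). M₂ = 33, y₂ ≡ 22 (mod 29). M₃ = 319, y₃ ≡ 1 (mod 3). z = 0×87×10 + 24×33×22 + 1×319×1 ≡ 517 (mod 957)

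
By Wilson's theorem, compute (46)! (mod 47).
By Wilson's theorem, (46)! ≡ -1 ≡ 46 (mod 47)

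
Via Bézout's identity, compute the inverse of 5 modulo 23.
Extended GCD: 5(-9) + 23(2) = 1. So 5^(-1) ≡ 14 ≡ 14 (mod 23). Verify: 5 × 14 = 70 ≡ 1 (mod 23)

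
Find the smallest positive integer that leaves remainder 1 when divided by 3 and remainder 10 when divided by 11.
M = 3 × 11 = 33. M₁ = 11, y₁ ≡ 2 (mod 3). M₂ = 3, y₂ ≡ 4 (mod 11). r = 1×11×2 + 10×3×4 ≡ 10 (mod 33). The smallest positive such number is 10.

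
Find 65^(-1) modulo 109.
52

Using Extended Euclidean Algorithm:
gcd(65, 109) = 1
Bezout coefficients: 65 × 52 + 109 × -31 = 1
So 65 × 52 ≡ 1 (mod 109)
The inverse is 52 mod 109 = 52
Verification: 65 × 52 = 3380 = 31 × 109 + 1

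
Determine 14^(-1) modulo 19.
14^(-1) ≡ 15 (mod 19). Verification: 14 × 15 = 210 ≡ 1 (mod 19)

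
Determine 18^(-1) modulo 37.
18^(-1) ≡ 35 (mod 37). Verification: 18 × 35 = 630 ≡ 1 (mod 37)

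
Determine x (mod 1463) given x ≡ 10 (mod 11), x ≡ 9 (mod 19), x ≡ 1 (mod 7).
351

Using the Chinese Remainder Theorem:
M = product of moduli = 1463
For equation 1: M_1 = 133, 133 ≡ 1 (mod 11), inverse of 133 mod 11 is 1 (check: 1 × 1 = 1 ≡ 1 (mod 11))
For equation 2: M_2 = 77, 77 ≡ 1 (mod 19), inverse of 77 mod 19 is 1 (check: 1 × 1 = 1 ≡ 1 (mod 19))
For equation 3: M_3 = 209, 209 ≡ 6 (mod 7), inverse of 209 mod 7 is 6 (check: 6 × 6 = 36 ≡ 1 (mod 7))
Combine: x ≡ Σ r_i×M_i×(M_i⁻¹ mod m_i) = 10×133×1 + 9×77×1 + 1×209×6 = 1330 + 693 + 1254 = 3277
3277 mod 1463 = 351
x ≡ 351 (mod 1463)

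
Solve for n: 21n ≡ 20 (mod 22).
2

Since gcd(21, 22) = 1 divides 20, a solution exists.
Multiply both sides by the inverse of 21 mod 22:
  21^(-1) mod 22 = 21
  x ≡ 21 × 20 ≡ 420 ≡ 2 (mod 22)
Verification: 21 × 2 = 42 = 1 × 22 + 20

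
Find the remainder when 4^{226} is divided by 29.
By Fermat: 4^{28} ≡ 1 (mod 29). 226 = 8×28 + 2. So 4^{226} ≡ 4^{2} ≡ 16 (mod 29)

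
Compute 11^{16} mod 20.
1

Using successive squaring:
Binary expansion of 16: 10000
Powers of 11 mod 20 (each is the square of the previous):
  11^1 ≡ 11 (mod 20)
  11^2 ≡ 11² = 121 ≡ 1 (mod 20)
  11^4 ≡ 1² = 1 ≡ 1 (mod 20)
  11^8 ≡ 1² = 1 ≡ 1 (mod 20)
  11^16 ≡ 1² = 1 ≡ 1 (mod 20)
16 is a power of 2, so 11^16 is the last square: ≡ 1 (mod 20)
Result: 11^16 ≡ 1 (mod 20)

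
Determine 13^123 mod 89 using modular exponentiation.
Using Fermat: 13^{88} ≡ 1 (mod 89). 123 ≡ 35 (mod 88). So 13^{123} ≡ 13^{35} ≡ 66 (mod 89)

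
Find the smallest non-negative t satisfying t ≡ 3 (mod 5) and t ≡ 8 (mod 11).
M = 5 × 11 = 55. M₁ = 11, y₁ ≡ 1 (mod 5). M₂ = 5, y₂ ≡ 9 (mod 11). t = 3×11×1 + 8×5×9 ≡ 8 (mod 55)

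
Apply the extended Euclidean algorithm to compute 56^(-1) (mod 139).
Extended GCD: 56(-67) + 139(27) = 1. So 56^(-1) ≡ 72 ≡ 72 (mod 139). Verify: 56 × 72 = 4032 ≡ 1 (mod 139)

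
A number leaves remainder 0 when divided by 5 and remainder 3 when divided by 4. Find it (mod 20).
M = 5 × 4 = 20. M₁ = 4, y₁ ≡ 4 (mod 5). M₂ = 5, y₂ ≡ 1 (mod 4). y = 0×4×4 + 3×5×1 ≡ 15 (mod 20)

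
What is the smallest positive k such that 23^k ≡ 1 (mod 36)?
Powers of 23 mod 36: 23^1≡23, 23^2≡25, 23^3≡35, 23^4≡13, 23^5≡11, 23^6≡1. Order = 6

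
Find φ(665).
432

Prime factorization: 665 = 5 × 7 × 19
Using the formula φ(n) = n × Π(1 - 1/p) for each prime factor p:
φ(665) = 665 × (1 - 1/5) × (1 - 1/7) × (1 - 1/19)
φ(665) = 432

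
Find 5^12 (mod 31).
Using repeated squaring. 12 = 8 + 4 (binary 1100). Repeated squaring mod 31: 5^1 ≡ 5; 5^2 ≡ 5² = 25 ≡ 25; 5^4 ≡ 25² = 625 ≡ 5; 5^8 ≡ 5² = 25 ≡ 25. Multiply: 5^12 = 5^8 × 5^4 ≡ 25 × 5 (mod 31): 25 × 5 = 125 ≡ 1. So 5^12 ≡ 1 (mod 31).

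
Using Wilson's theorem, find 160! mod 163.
(162)! = (160)! × (161) × (162) ≡ -1 (mod 163). So (160)! ≡ -1 × [(162)(161)]^(-1) ≡ 81 (mod 163)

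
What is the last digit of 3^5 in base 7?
5 = 4 + 1 (binary 101). Repeated squaring mod 7: 3^1 ≡ 3; 3^2 ≡ 3² = 9 ≡ 2; 3^4 ≡ 2² = 4 ≡ 4. Multiply: 3^5 = 3^4 × 3^1 ≡ 4 × 3 (mod 7): 4 × 3 = 12 ≡ 5. So 3^5 ≡ 5 (mod 7).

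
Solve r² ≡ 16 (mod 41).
The square roots of 16 mod 41 are 37 and 4. Verify: 37² = 1369 ≡ 16 (mod 41)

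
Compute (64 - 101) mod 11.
7

(64 - 101) = -37
-37 mod 11 = 7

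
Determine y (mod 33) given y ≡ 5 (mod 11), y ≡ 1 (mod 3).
16

Using the Chinese Remainder Theorem:
M = product of moduli = 33
For equation 1: M_1 = 3, 3 ≡ 3 (mod 11), inverse of 3 mod 11 is 4 (check: 3 × 4 = 12 ≡ 1 (mod 11))
For equation 2: M_2 = 11, 11 ≡ 2 (mod 3), inverse of 11 mod 3 is 2 (check: 2 × 2 = 4 ≡ 1 (mod 3))
Combine: y ≡ Σ r_i×M_i×(M_i⁻¹ mod m_i) = 5×3×4 + 1×11×2 = 60 + 22 = 82
82 mod 33 = 16
y ≡ 16 (mod 33)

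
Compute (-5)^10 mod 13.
(-5) ≡ 8 (mod 13). 10 = 8 + 2 (binary 1010). Repeated squaring mod 13: 8^1 ≡ 8; 8^2 ≡ 8² = 64 ≡ 12; 8^4 ≡ 12² = 144 ≡ 1; 8^8 ≡ 1² = 1 ≡ 1. Multiply: (-5)^10 ≡ 8^8 × 8^2 ≡ 1 × 12 (mod 13): 1 × 12 = 12 ≡ 12. So (-5)^10 ≡ 12 (mod 13).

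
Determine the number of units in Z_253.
220

Prime factorization: 253 = 11 × 23
Using the formula φ(n) = n × Π(1 - 1/p) for each prime factor p:
φ(253) = 253 × (1 - 1/11) × (1 - 1/23)
φ(253) = 220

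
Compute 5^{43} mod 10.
5

Using successive squaring:
Binary expansion of 43: 101011
Powers of 5 mod 10 (each is the square of the previous):
  5^1 ≡ 5 (mod 10)
  5^2 ≡ 5² = 25 ≡ 5 (mod 10)
  5^4 ≡ 5² = 25 ≡ 5 (mod 10)
  5^8 ≡ 5² = 25 ≡ 5 (mod 10)
  5^16 ≡ 5² = 25 ≡ 5 (mod 10)
  5^32 ≡ 5² = 25 ≡ 5 (mod 10)
43 = 32 + 8 + 2 + 1, so 5^43 = 5^32 × 5^8 × 5^2 × 5^1 ≡ 5 × 5 × 5 × 5 (mod 10)
Multiplying step by step:
  5 × 5 = 25 ≡ 5 (mod 10)
  5 × 5 = 25 ≡ 5 (mod 10)
  5 × 5 = 25 ≡ 5 (mod 10)
Result: 5^43 ≡ 5 (mod 10)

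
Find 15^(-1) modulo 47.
22

Using Extended Euclidean Algorithm:
gcd(15, 47) = 1
Bezout coefficients: 15 × 22 + 47 × -7 = 1
So 15 × 22 ≡ 1 (mod 47)
The inverse is 22 mod 47 = 22
Verification: 15 × 22 = 330 = 7 × 47 + 1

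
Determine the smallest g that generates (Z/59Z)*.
2

A primitive root g modulo p has order p-1 = 58
Prime divisors of 58: [2, 29]
g is a primitive root iff g^(58/q) ≢ 1 (mod 59) for each prime divisor q
Testing small values:
  g = 2: 2^29 ≡ 58, 2^2 ≡ 4 (mod 59) → none is 1, primitive root!
The smallest primitive root is 2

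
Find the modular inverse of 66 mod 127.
66^(-1) ≡ 102 (mod 127). Verification: 66 × 102 = 6732 ≡ 1 (mod 127)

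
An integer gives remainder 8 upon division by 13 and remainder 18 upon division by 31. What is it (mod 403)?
M = 13 × 31 = 403. M₁ = 31, y₁ ≡ 8 (mod 13). M₂ = 13, y₂ ≡ 12 (mod 31). k = 8×31×8 + 18×13×12 ≡ 359 (mod 403). The smallest positive such number is 359.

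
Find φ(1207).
1120

Prime factorization: 1207 = 17 × 71
Using the formula φ(n) = n × Π(1 - 1/p) for each prime factor p:
φ(1207) = 1207 × (1 - 1/17) × (1 - 1/71)
φ(1207) = 1120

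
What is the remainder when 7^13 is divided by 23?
Using repeated squaring. 13 = 8 + 4 + 1 (binary 1101). Repeated squaring mod 23: 7^1 ≡ 7; 7^2 ≡ 7² = 49 ≡ 3; 7^4 ≡ 3² = 9 ≡ 9; 7^8 ≡ 9² = 81 ≡ 12. Multiply: 7^13 = 7^8 × 7^4 × 7^1 ≡ 12 × 9 × 7 (mod 23): 12 × 9 = 108 ≡ 16; 16 × 7 = 112 ≡ 20. So 7^13 ≡ 20 (mod 23).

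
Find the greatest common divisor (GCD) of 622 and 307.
1

Using the Euclidean algorithm:
622 = 2 × 307 + 8
307 = 38 × 8 + 3
8 = 2 × 3 + 2
3 = 1 × 2 + 1
2 = 2 × 1 + 0

GCD(622, 307) = 1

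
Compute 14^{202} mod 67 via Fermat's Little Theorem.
25

By Fermat's Little Theorem, a^(p-1) ≡ 1 (mod p) for prime p and gcd(a, p) = 1
Here p = 67, so 14^66 ≡ 1 (mod 67)
We can reduce the exponent: 202 mod 66 = 4
So 14^202 ≡ 14^4 (mod 67)
Computing: 14^4 mod 67 = 25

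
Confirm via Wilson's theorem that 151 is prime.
(150)! mod 151 = 150. Since this equals -1 (mod 151), Wilson confirms 151 is prime.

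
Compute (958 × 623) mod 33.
29

(958 × 623) = 596834
596834 mod 33 = 29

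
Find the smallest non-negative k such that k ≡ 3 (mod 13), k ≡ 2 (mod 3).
29

Using the Chinese Remainder Theorem:
M = product of moduli = 39
For equation 1: M_1 = 3, 3 ≡ 3 (mod 13), inverse of 3 mod 13 is 9 (check: 3 × 9 = 27 ≡ 1 (mod 13))
For equation 2: M_2 = 13, 13 ≡ 1 (mod 3), inverse of 13 mod 3 is 1 (check: 1 × 1 = 1 ≡ 1 (mod 3))
Combine: k ≡ Σ r_i×M_i×(M_i⁻¹ mod m_i) = 3×3×9 + 2×13×1 = 81 + 26 = 107
107 mod 39 = 29
k ≡ 29 (mod 39)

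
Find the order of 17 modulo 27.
Powers of 17 mod 27: 17^1≡17, 17^2≡19, 17^3≡26, 17^4≡10, 17^5≡8, 17^6≡1. Order = 6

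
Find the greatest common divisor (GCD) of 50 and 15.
5

Using the Euclidean algorithm:
50 = 3 × 15 + 5
15 = 3 × 5 + 0

GCD(50, 15) = 5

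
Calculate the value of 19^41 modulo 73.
Using repeated squaring. 41 = 32 + 8 + 1 (binary 101001). Repeated squaring mod 73: 19^1 ≡ 19; 19^2 ≡ 19² = 361 ≡ 69; 19^4 ≡ 69² = 4761 ≡ 16; 19^8 ≡ 16² = 256 ≡ 37; 19^16 ≡ 37² = 1369 ≡ 55; 19^32 ≡ 55² = 3025 ≡ 32. Multiply: 19^41 = 19^32 × 19^8 × 19^1 ≡ 32 × 37 × 19 (mod 73): 32 × 37 = 1184 ≡ 16; 16 × 19 = 304 ≡ 12. So 19^41 ≡ 12 (mod 73).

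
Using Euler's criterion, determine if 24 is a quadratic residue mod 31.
By Euler's criterion: 24^{15} ≡ 30 (mod 31). Since this equals -1 (≡ 30), 24 is not a QR.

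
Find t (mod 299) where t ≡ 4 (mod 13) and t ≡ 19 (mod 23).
M = 13 × 23 = 299. M₁ = 23, y₁ ≡ 4 (mod 13). M₂ = 13, y₂ ≡ 16 (mod 23). t = 4×23×4 + 19×13×16 ≡ 134 (mod 299)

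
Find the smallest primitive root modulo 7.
p - 1 = 6 has prime divisors 2, 3. h is a primitive root mod 7 iff h^(6/q) ≢ 1 (mod 7) for each such q.
h = 2: 2^3 ≡ 1, 2^2 ≡ 4 (mod 7); 2^3 ≡ 1, so not a primitive root.
h = 3: 3^3 ≡ 6, 3^2 ≡ 2 (mod 7); none is 1, so 3 has order 6 and is a primitive root.
The smallest primitive root mod 7 is g = 3.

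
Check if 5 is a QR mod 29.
By Euler's criterion: 5^{14} ≡ 1 (mod 29). Since this equals 1, 5 is a QR.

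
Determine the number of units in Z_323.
288

Prime factorization: 323 = 17 × 19
Using the formula φ(n) = n × Π(1 - 1/p) for each prime factor p:
φ(323) = 323 × (1 - 1/17) × (1 - 1/19)
φ(323) = 288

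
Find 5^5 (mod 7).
5 = 4 + 1 (binary 101). Repeated squaring mod 7: 5^1 ≡ 5; 5^2 ≡ 5² = 25 ≡ 4; 5^4 ≡ 4² = 16 ≡ 2. Multiply: 5^5 = 5^4 × 5^1 ≡ 2 × 5 (mod 7): 2 × 5 = 10 ≡ 3. So 5^5 ≡ 3 (mod 7).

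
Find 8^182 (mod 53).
Using Fermat: 8^{52} ≡ 1 (mod 53). 182 ≡ 26 (mod 52). So 8^{182} ≡ 8^{26} ≡ 52 (mod 53)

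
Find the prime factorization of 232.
2^3 × 29

Divide by primes starting from smallest:
232 ÷ 2 = 116
116 ÷ 2 = 58
58 ÷ 2 = 29
29 ÷ 29 = 1

232 = 2^3 × 29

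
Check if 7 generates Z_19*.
p - 1 = 18 has prime divisors 2, 3. Check 7^(18/q) mod 19 for each: 7^(18/2) = 7^9 ≡ 1, 7^(18/3) = 7^6 ≡ 1 (mod 19). Since 7^9 ≡ 1 (mod 19), the order of 7 divides 9 (in fact the order is 3) ≠ 18, so it is not a primitive root.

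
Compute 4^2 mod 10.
2 = 2 (binary 10). Repeated squaring mod 10: 4^1 ≡ 4; 4^2 ≡ 4² = 16 ≡ 6. So 4^2 ≡ 6 (mod 10).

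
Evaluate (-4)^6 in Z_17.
(-4) ≡ 13 (mod 17). 6 = 4 + 2 (binary 110). Repeated squaring mod 17: 13^1 ≡ 13; 13^2 ≡ 13² = 169 ≡ 16; 13^4 ≡ 16² = 256 ≡ 1. Multiply: (-4)^6 ≡ 13^4 × 13^2 ≡ 1 × 16 (mod 17): 1 × 16 = 16 ≡ 16. So (-4)^6 ≡ 16 (mod 17).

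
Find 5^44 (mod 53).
Using repeated squaring. 44 = 32 + 8 + 4 (binary 101100). Repeated squaring mod 53: 5^1 ≡ 5; 5^2 ≡ 5² = 25 ≡ 25; 5^4 ≡ 25² = 625 ≡ 42; 5^8 ≡ 42² = 1764 ≡ 15; 5^16 ≡ 15² = 225 ≡ 13; 5^32 ≡ 13² = 169 ≡ 10. Multiply: 5^44 = 5^32 × 5^8 × 5^4 ≡ 10 × 15 × 42 (mod 53): 10 × 15 = 150 ≡ 44; 44 × 42 = 1848 ≡ 46. So 5^44 ≡ 46 (mod 53).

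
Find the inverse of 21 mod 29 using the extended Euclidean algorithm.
Extended GCD: 21(-11) + 29(8) = 1. So 21^(-1) ≡ 18 ≡ 18 (mod 29). Verify: 21 × 18 = 378 ≡ 1 (mod 29)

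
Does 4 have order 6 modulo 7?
p - 1 = 6 has prime divisors 2, 3. Check 4^(6/q) mod 7 for each: 4^(6/2) = 4^3 ≡ 1, 4^(6/3) = 4^2 ≡ 2 (mod 7). Since 4^3 ≡ 1 (mod 7), the order of 4 divides 3 (in fact the order is 3) ≠ 6, so it is not a primitive root.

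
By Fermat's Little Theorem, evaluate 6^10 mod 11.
By Fermat's Little Theorem, 6^{10} ≡ 1 (mod 11) since 11 is prime and gcd(6, 11) = 1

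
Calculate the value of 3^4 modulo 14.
4 = 4 (binary 100). Repeated squaring mod 14: 3^1 ≡ 3; 3^2 ≡ 3² = 9 ≡ 9; 3^4 ≡ 9² = 81 ≡ 11. So 3^4 ≡ 11 (mod 14).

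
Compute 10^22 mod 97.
Using repeated squaring. 22 = 16 + 4 + 2 (binary 10110). Repeated squaring mod 97: 10^1 ≡ 10; 10^2 ≡ 10² = 100 ≡ 3; 10^4 ≡ 3² = 9 ≡ 9; 10^8 ≡ 9² = 81 ≡ 81; 10^16 ≡ 81² = 6561 ≡ 62. Multiply: 10^22 = 10^16 × 10^4 × 10^2 ≡ 62 × 9 × 3 (mod 97): 62 × 9 = 558 ≡ 73; 73 × 3 = 219 ≡ 25. So 10^22 ≡ 25 (mod 97).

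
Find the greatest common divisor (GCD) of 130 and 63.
1

Using the Euclidean algorithm:
130 = 2 × 63 + 4
63 = 15 × 4 + 3
4 = 1 × 3 + 1
3 = 3 × 1 + 0

GCD(130, 63) = 1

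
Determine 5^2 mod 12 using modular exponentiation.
2 = 2 (binary 10). Repeated squaring mod 12: 5^1 ≡ 5; 5^2 ≡ 5² = 25 ≡ 1. So 5^2 ≡ 1 (mod 12).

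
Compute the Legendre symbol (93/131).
(93/131) = 93^{65} mod 131 = -1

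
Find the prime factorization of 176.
2^4 × 11

Divide by primes starting from smallest:
176 ÷ 2 = 88
88 ÷ 2 = 44
44 ÷ 2 = 22
22 ÷ 2 = 11
11 ÷ 11 = 1

176 = 2^4 × 11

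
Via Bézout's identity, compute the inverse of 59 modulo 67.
Extended GCD: 59(25) + 67(-22) = 1. So 59^(-1) ≡ 25 ≡ 25 (mod 67). Verify: 59 × 25 = 1475 ≡ 1 (mod 67)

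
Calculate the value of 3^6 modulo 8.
6 = 4 + 2 (binary 110). Repeated squaring mod 8: 3^1 ≡ 3; 3^2 ≡ 3² = 9 ≡ 1; 3^4 ≡ 1² = 1 ≡ 1. Multiply: 3^6 = 3^4 × 3^2 ≡ 1 × 1 (mod 8): 1 × 1 = 1 ≡ 1. So 3^6 ≡ 1 (mod 8).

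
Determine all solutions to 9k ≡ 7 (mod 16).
15

Since gcd(9, 16) = 1 divides 7, a solution exists.
Multiply both sides by the inverse of 9 mod 16:
  9^(-1) mod 16 = 9
  x ≡ 9 × 7 ≡ 63 ≡ 15 (mod 16)
Verification: 9 × 15 = 135 = 8 × 16 + 7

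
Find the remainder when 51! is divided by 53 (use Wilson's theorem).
(52)! = (51)! × (52) ≡ -1 (mod 53). So (51)! ≡ -1 × (52)^(-1) ≡ (-1)×(-1) = 1 (mod 53)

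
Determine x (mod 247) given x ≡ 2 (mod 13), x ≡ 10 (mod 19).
67

Using the Chinese Remainder Theorem:
M = product of moduli = 247
For equation 1: M_1 = 19, 19 ≡ 6 (mod 13), inverse of 19 mod 13 is 11 (check: 6 × 11 = 66 ≡ 1 (mod 13))
For equation 2: M_2 = 13, 13 ≡ 13 (mod 19), inverse of 13 mod 19 is 3 (check: 13 × 3 = 39 ≡ 1 (mod 19))
Combine: x ≡ Σ r_i×M_i×(M_i⁻¹ mod m_i) = 2×19×11 + 10×13×3 = 418 + 390 = 808
808 mod 247 = 67
x ≡ 67 (mod 247)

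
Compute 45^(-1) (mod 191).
45^(-1) ≡ 17 (mod 191). Verification: 45 × 17 = 765 ≡ 1 (mod 191)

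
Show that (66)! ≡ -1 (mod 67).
(66)! mod 67 = 66. Since this equals -1 (mod 67), Wilson confirms 67 is prime.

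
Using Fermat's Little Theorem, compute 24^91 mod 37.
By Fermat: 24^{36} ≡ 1 (mod 37). 91 = 2×36 + 19. So 24^{91} ≡ 24^{19} ≡ 13 (mod 37)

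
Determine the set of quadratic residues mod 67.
QRs mod 67: {1, 4, 6, 9, 10, 14, 15, 16, 17, 19, 21, 22, 23, 24, 25, 26, 29, 33, 35, 36, 37, 39, 40, 47, 49, 54, 55, 56, 59, 60, 62, 64, 65}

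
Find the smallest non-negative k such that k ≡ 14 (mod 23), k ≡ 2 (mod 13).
106

Using the Chinese Remainder Theorem:
M = product of moduli = 299
For equation 1: M_1 = 13, 13 ≡ 13 (mod 23), inverse of 13 mod 23 is 16 (check: 13 × 16 = 208 ≡ 1 (mod 23))
For equation 2: M_2 = 23, 23 ≡ 10 (mod 13), inverse of 23 mod 13 is 4 (check: 10 × 4 = 40 ≡ 1 (mod 13))
Combine: k ≡ Σ r_i×M_i×(M_i⁻¹ mod m_i) = 14×13×16 + 2×23×4 = 2912 + 184 = 3096
3096 mod 299 = 106
k ≡ 106 (mod 299)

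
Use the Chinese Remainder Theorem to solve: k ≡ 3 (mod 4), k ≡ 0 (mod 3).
M = 4 × 3 = 12. M₁ = 3, y₁ ≡ 3 (mod 4). M₂ = 4, y₂ ≡ 1 (mod 3). k = 3×3×3 + 0×4×1 ≡ 3 (mod 12)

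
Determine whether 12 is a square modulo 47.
By Euler's criterion: 12^{23} ≡ 1 (mod 47). Since this equals 1, 12 is a QR.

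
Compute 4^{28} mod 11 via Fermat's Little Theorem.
9

By Fermat's Little Theorem, a^(p-1) ≡ 1 (mod p) for prime p and gcd(a, p) = 1
Here p = 11, so 4^10 ≡ 1 (mod 11)
We can reduce the exponent: 28 mod 10 = 8
So 4^28 ≡ 4^8 (mod 11)
Computing: 4^8 mod 11 = 9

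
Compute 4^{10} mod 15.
1

Using successive squaring:
Binary expansion of 10: 1010
Powers of 4 mod 15 (each is the square of the previous):
  4^1 ≡ 4 (mod 15)
  4^2 ≡ 4² = 16 ≡ 1 (mod 15)
  4^4 ≡ 1² = 1 ≡ 1 (mod 15)
  4^8 ≡ 1² = 1 ≡ 1 (mod 15)
10 = 8 + 2, so 4^10 = 4^8 × 4^2 ≡ 1 × 1 (mod 15)
Multiplying step by step:
  1 × 1 = 1 ≡ 1 (mod 15)
Result: 4^10 ≡ 1 (mod 15)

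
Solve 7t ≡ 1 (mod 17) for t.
5

Using Extended Euclidean Algorithm:
gcd(7, 17) = 1
Bezout coefficients: 7 × 5 + 17 × -2 = 1
So 7 × 5 ≡ 1 (mod 17)
The inverse is 5 mod 17 = 5
Verification: 7 × 5 = 35 = 2 × 17 + 1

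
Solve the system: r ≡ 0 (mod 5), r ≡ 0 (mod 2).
M = 5 × 2 = 10. M₁ = 2, y₁ ≡ 3 (mod 5). M₂ = 5, y₂ ≡ 1 (mod 2). r = 0×2×3 + 0×5×1 ≡ 0 (mod 10)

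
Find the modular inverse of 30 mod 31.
30^(-1) ≡ 30 (mod 31). Verification: 30 × 30 = 900 ≡ 1 (mod 31)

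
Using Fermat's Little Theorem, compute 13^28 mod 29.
By Fermat's Little Theorem, 13^{28} ≡ 1 (mod 29) since 29 is prime and gcd(13, 29) = 1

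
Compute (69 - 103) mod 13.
5

(69 - 103) = -34
-34 mod 13 = 5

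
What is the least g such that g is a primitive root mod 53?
p - 1 = 52 has prime divisors 2, 13. h is a primitive root mod 53 iff h^(52/q) ≢ 1 (mod 53) for each such q.
h = 2: 2^26 ≡ 52, 2^4 ≡ 16 (mod 53); none is 1, so 2 has order 52 and is a primitive root.
The smallest primitive root mod 53 is g = 2.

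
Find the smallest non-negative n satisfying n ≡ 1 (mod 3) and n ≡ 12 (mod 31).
M = 3 × 31 = 93. M₁ = 31, y₁ ≡ 1 (mod 3). M₂ = 3, y₂ ≡ 21 (mod 31). n = 1×31×1 + 12×3×21 ≡ 43 (mod 93)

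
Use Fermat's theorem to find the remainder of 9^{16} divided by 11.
9

By Fermat's Little Theorem, a^(p-1) ≡ 1 (mod p) for prime p and gcd(a, p) = 1
Here p = 11, so 9^10 ≡ 1 (mod 11)
We can reduce the exponent: 16 mod 10 = 6
So 9^16 ≡ 9^6 (mod 11)
Computing: 9^6 mod 11 = 9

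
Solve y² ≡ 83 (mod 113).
The square roots of 83 mod 113 are 99 and 14. Verify: 99² = 9801 ≡ 83 (mod 113)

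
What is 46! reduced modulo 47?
By Wilson's theorem, (46)! ≡ -1 ≡ 46 (mod 47)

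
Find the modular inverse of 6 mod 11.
6^(-1) ≡ 2 (mod 11). Verification: 6 × 2 = 12 ≡ 1 (mod 11)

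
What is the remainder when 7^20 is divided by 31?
Using repeated squaring. 20 = 16 + 4 (binary 10100). Repeated squaring mod 31: 7^1 ≡ 7; 7^2 ≡ 7² = 49 ≡ 18; 7^4 ≡ 18² = 324 ≡ 14; 7^8 ≡ 14² = 196 ≡ 10; 7^16 ≡ 10² = 100 ≡ 7. Multiply: 7^20 = 7^16 × 7^4 ≡ 7 × 14 (mod 31): 7 × 14 = 98 ≡ 5. So 7^20 ≡ 5 (mod 31).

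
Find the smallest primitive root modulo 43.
3

A primitive root g modulo p has order p-1 = 42
Prime divisors of 42: [2, 3, 7]
g is a primitive root iff g^(42/q) ≢ 1 (mod 43) for each prime divisor q
Testing small values:
  g = 2: 2^21 ≡ 42, 2^14 ≡ 1, 2^6 ≡ 21 (mod 43) → 2^14 ≡ 1, not primitive root
  g = 3: 3^21 ≡ 42, 3^14 ≡ 36, 3^6 ≡ 41 (mod 43) → none is 1, primitive root!
The smallest primitive root is 3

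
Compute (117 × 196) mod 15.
12

(117 × 196) = 22932
22932 mod 15 = 12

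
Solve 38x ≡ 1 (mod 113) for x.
38^(-1) ≡ 3 (mod 113). Verification: 38 × 3 = 114 ≡ 1 (mod 113)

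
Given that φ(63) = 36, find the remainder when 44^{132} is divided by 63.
By Euler: 44^{36} ≡ 1 (mod 63) since gcd(44, 63) = 1. 132 = 3×36 + 24. So 44^{132} ≡ 44^{24} ≡ 1 (mod 63)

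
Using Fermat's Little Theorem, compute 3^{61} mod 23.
16

By Fermat's Little Theorem, a^(p-1) ≡ 1 (mod p) for prime p and gcd(a, p) = 1
Here p = 23, so 3^22 ≡ 1 (mod 23)
We can reduce the exponent: 61 mod 22 = 17
So 3^61 ≡ 3^17 (mod 23)
Computing: 3^17 mod 23 = 16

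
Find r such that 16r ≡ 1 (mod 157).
16^(-1) ≡ 108 (mod 157). Verification: 16 × 108 = 1728 ≡ 1 (mod 157)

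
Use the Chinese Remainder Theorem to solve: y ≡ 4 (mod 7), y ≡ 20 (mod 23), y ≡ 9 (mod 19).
2251

Using the Chinese Remainder Theorem:
M = product of moduli = 3059
For equation 1: M_1 = 437, 437 ≡ 3 (mod 7), inverse of 437 mod 7 is 5 (check: 3 × 5 = 15 ≡ 1 (mod 7))
For equation 2: M_2 = 133, 133 ≡ 18 (mod 23), inverse of 133 mod 23 is 9 (check: 18 × 9 = 162 ≡ 1 (mod 23))
For equation 3: M_3 = 161, 161 ≡ 9 (mod 19), inverse of 161 mod 19 is 17 (check: 9 × 17 = 153 ≡ 1 (mod 19))
Combine: y ≡ Σ r_i×M_i×(M_i⁻¹ mod m_i) = 4×437×5 + 20×133×9 + 9×161×17 = 8740 + 23940 + 24633 = 57313
57313 mod 3059 = 2251
y ≡ 2251 (mod 3059)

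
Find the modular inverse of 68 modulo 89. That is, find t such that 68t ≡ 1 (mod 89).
72

Using Extended Euclidean Algorithm:
gcd(68, 89) = 1
Bezout coefficients: 68 × -17 + 89 × 13 = 1
So 68 × -17 ≡ 1 (mod 89)
The inverse is -17 mod 89 = 72
Verification: 68 × 72 = 4896 = 55 × 89 + 1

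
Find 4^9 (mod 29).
9 = 8 + 1 (binary 1001). Repeated squaring mod 29: 4^1 ≡ 4; 4^2 ≡ 4² = 16 ≡ 16; 4^4 ≡ 16² = 256 ≡ 24; 4^8 ≡ 24² = 576 ≡ 25. Multiply: 4^9 = 4^8 × 4^1 ≡ 25 × 4 (mod 29): 25 × 4 = 100 ≡ 13. So 4^9 ≡ 13 (mod 29).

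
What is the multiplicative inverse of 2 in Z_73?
37

Using Extended Euclidean Algorithm:
gcd(2, 73) = 1
Bezout coefficients: 2 × -36 + 73 × 1 = 1
So 2 × -36 ≡ 1 (mod 73)
The inverse is -36 mod 73 = 37
Verification: 2 × 37 = 74 = 1 × 73 + 1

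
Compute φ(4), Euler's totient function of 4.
2

Prime factorization: 4 = 2^2
Using the formula φ(n) = n × Π(1 - 1/p) for each prime factor p:
φ(4) = 4 × (1 - 1/2)
φ(4) = 2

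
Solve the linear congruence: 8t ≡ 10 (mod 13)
11

Since gcd(8, 13) = 1 divides 10, a solution exists.
Multiply both sides by the inverse of 8 mod 13:
  8^(-1) mod 13 = 5
  x ≡ 5 × 10 ≡ 50 ≡ 11 (mod 13)
Verification: 8 × 11 = 88 = 6 × 13 + 10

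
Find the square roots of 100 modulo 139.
The square roots of 100 mod 139 are 129 and 10. Verify: 129² = 16641 ≡ 100 (mod 139)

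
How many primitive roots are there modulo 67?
20

The number of primitive roots modulo p is φ(p-1) = φ(66)
φ(66) = 20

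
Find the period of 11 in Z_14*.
Powers of 11 mod 14: 11^1≡11, 11^2≡9, 11^3≡1. Order = 3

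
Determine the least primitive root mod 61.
p - 1 = 60 has prime divisors 2, 3, 5. h is a primitive root mod 61 iff h^(60/q) ≢ 1 (mod 61) for each such q.
h = 2: 2^30 ≡ 60, 2^20 ≡ 47, 2^12 ≡ 9 (mod 61); none is 1, so 2 has order 60 and is a primitive root.
The smallest primitive root mod 61 is g = 2.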